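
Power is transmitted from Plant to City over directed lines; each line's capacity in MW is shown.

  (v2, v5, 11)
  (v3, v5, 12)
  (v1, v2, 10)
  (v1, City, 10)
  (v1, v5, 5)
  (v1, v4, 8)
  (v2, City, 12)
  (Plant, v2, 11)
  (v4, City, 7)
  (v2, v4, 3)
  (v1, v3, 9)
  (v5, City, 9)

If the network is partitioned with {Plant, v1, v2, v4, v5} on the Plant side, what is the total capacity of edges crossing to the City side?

47

Edges leaving {Plant, v1, v2, v4, v5}: v1→v3 (9), v1→City (10), v2→City (12), v4→City (7), v5→City (9).
Cut capacity = 9 + 10 + 12 + 7 + 9 = 47.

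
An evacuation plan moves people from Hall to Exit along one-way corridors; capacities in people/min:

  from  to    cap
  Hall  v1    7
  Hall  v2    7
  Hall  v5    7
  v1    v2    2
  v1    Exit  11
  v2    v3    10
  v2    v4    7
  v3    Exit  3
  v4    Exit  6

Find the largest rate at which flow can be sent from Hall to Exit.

14

Augment Hall→v1→Exit: bottleneck 7, flow now 7.
Augment Hall→v2→v3→Exit: bottleneck 3, flow now 10.
Augment Hall→v2→v4→Exit: bottleneck 4, flow now 14.
No augmenting path remains; maximum flow = 14.
In the residual graph, reachable from Hall: {Hall, v5}.
Min-cut edges: Hall→v1 (7), Hall→v2 (7); capacity 7 + 7 = 14.
This cut is saturated, so no flow can exceed 14.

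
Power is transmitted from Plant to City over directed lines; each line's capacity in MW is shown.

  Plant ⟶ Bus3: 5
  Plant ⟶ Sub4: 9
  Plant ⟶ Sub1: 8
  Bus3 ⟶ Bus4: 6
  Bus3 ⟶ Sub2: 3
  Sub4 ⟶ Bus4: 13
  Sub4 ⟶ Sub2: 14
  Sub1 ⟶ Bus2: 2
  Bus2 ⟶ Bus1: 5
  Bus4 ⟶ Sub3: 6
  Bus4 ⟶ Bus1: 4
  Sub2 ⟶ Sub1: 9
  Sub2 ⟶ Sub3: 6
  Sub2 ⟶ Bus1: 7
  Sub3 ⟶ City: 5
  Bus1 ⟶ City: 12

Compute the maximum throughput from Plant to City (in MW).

Augment Plant→Bus3→Bus4→Sub3→City: bottleneck 5, flow now 5.
Augment Plant→Sub4→Bus4→Bus1→City: bottleneck 4, flow now 9.
Augment Plant→Sub4→Sub2→Bus1→City: bottleneck 5, flow now 14.
Augment Plant→Sub1→Bus2→Bus1→City: bottleneck 2, flow now 16.
No augmenting path remains; maximum flow = 16.
In the residual graph, reachable from Plant: {Plant, Sub1}.
Min-cut edges: Plant→Bus3 (5), Plant→Sub4 (9), Sub1→Bus2 (2); capacity 5 + 9 + 2 = 16.
This cut is saturated, so no flow can exceed 16.

16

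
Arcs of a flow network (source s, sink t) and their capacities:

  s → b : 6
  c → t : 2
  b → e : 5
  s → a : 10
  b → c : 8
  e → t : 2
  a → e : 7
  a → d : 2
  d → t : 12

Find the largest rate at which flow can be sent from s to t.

Augment s→a→d→t: bottleneck 2, flow now 2.
Augment s→a→e→t: bottleneck 2, flow now 4.
Augment s→b→c→t: bottleneck 2, flow now 6.
No augmenting path remains; maximum flow = 6.
In the residual graph, reachable from s: {s, a, b, c, e}.
Min-cut edges: a→d (2), c→t (2), e→t (2); capacity 2 + 2 + 2 = 6.
This cut is saturated, so no flow can exceed 6.

6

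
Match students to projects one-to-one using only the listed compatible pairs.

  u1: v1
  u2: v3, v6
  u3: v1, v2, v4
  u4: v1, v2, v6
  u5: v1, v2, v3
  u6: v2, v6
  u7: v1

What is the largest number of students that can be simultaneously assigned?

Unit-capacity flow: source→left, listed edges, right→sink; max matching = max flow.
Augmenting path u1→v1 (+1); matched 1.
Augmenting path u2→v3 (+1); matched 2.
Augmenting path u3→v2 (+1); matched 3.
Augmenting path u4→v6 (+1); matched 4.
Augmenting path u5→v2→u3→v4 (+1); matched 5.
No augmenting path remains; maximum matching = 5.
König certificate: {u3, v1, v2, v3, v6} is a vertex cover of size 5 (every listed pair touches it), so no matching can be larger.

5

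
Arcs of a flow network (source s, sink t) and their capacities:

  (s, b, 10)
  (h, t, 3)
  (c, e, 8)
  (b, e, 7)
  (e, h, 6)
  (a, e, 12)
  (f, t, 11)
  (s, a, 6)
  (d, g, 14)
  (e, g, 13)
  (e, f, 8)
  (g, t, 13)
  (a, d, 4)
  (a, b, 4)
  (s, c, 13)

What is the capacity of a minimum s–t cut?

Augment s→a→d→g→t: bottleneck 4, flow now 4.
Augment s→a→e→f→t: bottleneck 2, flow now 6.
Augment s→b→e→f→t: bottleneck 6, flow now 12.
Augment s→b→e→g→t: bottleneck 1, flow now 13.
Augment s→c→e→g→t: bottleneck 8, flow now 21.
No augmenting path remains; maximum flow = 21.
By max-flow min-cut, the minimum cut capacity equals the max flow.
In the residual graph, reachable from s: {s, b, c}.
Min-cut edges: s→a (6), b→e (7), c→e (8); capacity 6 + 7 + 8 = 21.

21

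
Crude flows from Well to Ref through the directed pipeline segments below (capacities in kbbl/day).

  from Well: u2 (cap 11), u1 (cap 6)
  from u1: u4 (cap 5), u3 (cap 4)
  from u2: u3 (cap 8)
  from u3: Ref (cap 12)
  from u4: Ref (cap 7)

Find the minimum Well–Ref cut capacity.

14

Augment Well→u1→u3→Ref: bottleneck 4, flow now 4.
Augment Well→u1→u4→Ref: bottleneck 2, flow now 6.
Augment Well→u2→u3→Ref: bottleneck 8, flow now 14.
No augmenting path remains; maximum flow = 14.
By max-flow min-cut, the minimum cut capacity equals the max flow.
In the residual graph, reachable from Well: {Well, u2}.
Min-cut edges: Well→u1 (6), u2→u3 (8); capacity 6 + 8 = 14.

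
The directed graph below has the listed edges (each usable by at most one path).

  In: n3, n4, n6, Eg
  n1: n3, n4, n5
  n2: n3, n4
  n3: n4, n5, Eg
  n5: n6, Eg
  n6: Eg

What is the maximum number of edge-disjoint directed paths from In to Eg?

3

Assign every edge capacity 1; by Menger, the answer equals the max flow.
Path In→Eg (+1); total 1.
Path In→n3→Eg (+1); total 2.
Path In→n6→Eg (+1); total 3.
No residual In→Eg path; max flow = 3.
Certifying cut of size 3: {In→Eg, In→n3, In→n6}.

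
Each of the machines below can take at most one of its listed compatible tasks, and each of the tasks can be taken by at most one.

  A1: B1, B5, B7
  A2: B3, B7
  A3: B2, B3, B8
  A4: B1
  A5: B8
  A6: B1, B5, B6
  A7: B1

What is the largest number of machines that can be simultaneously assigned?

Unit-capacity flow: source→left, listed edges, right→sink; max matching = max flow.
Augmenting path A1→B1 (+1); matched 1.
Augmenting path A2→B3 (+1); matched 2.
Augmenting path A3→B2 (+1); matched 3.
Augmenting path A5→B8 (+1); matched 4.
Augmenting path A6→B5 (+1); matched 5.
Augmenting path A4→B1→A1→B7 (+1); matched 6.
No augmenting path remains; maximum matching = 6.
König certificate: {A1, A2, A3, A5, A6, B1} is a vertex cover of size 6 (every listed pair touches it), so no matching can be larger.

6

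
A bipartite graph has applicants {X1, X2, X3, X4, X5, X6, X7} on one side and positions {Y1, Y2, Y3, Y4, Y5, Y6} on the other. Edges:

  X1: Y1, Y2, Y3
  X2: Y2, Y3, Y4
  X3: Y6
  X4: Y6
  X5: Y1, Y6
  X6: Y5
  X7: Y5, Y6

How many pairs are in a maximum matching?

5

Unit-capacity flow: source→left, listed edges, right→sink; max matching = max flow.
Augmenting path X1→Y1 (+1); matched 1.
Augmenting path X2→Y2 (+1); matched 2.
Augmenting path X3→Y6 (+1); matched 3.
Augmenting path X6→Y5 (+1); matched 4.
Augmenting path X5→Y1→X1→Y3 (+1); matched 5.
No augmenting path remains; maximum matching = 5.
König certificate: {X1, X2, X5, Y5, Y6} is a vertex cover of size 5 (every listed pair touches it), so no matching can be larger.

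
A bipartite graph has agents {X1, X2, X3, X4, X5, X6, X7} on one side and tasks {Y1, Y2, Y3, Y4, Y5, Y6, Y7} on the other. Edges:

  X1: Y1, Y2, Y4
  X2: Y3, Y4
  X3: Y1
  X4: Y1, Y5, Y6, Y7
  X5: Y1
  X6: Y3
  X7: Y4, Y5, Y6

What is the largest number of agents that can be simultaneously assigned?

6

Unit-capacity flow: source→left, listed edges, right→sink; max matching = max flow.
Augmenting path X1→Y1 (+1); matched 1.
Augmenting path X2→Y3 (+1); matched 2.
Augmenting path X4→Y5 (+1); matched 3.
Augmenting path X7→Y4 (+1); matched 4.
Augmenting path X3→Y1→X1→Y2 (+1); matched 5.
Augmenting path X6→Y3→X2→Y4→X7→Y6 (+1); matched 6.
No augmenting path remains; maximum matching = 6.
König certificate: {X1, X2, X4, X6, X7, Y1} is a vertex cover of size 6 (every listed pair touches it), so no matching can be larger.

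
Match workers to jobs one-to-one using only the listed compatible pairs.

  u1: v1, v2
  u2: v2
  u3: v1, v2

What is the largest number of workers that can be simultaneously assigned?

2

Unit-capacity flow: source→left, listed edges, right→sink; max matching = max flow.
Augmenting path u1→v1 (+1); matched 1.
Augmenting path u2→v2 (+1); matched 2.
No augmenting path remains; maximum matching = 2.
König certificate: {v1, v2} is a vertex cover of size 2 (every listed pair touches it), so no matching can be larger.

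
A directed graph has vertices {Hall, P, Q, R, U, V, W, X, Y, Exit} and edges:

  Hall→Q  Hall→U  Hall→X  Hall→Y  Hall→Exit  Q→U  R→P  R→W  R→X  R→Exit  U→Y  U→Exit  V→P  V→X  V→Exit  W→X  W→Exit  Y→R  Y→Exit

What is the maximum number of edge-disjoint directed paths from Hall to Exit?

4

Assign every edge capacity 1; by Menger, the answer equals the max flow.
Path Hall→Exit (+1); total 1.
Path Hall→U→Exit (+1); total 2.
Path Hall→Y→Exit (+1); total 3.
Path Hall→Q→U→Y→R→Exit (+1); total 4.
No residual Hall→Exit path; max flow = 4.
Certifying cut of size 4: {Hall→Exit, Hall→Q, Hall→U, Hall→Y}.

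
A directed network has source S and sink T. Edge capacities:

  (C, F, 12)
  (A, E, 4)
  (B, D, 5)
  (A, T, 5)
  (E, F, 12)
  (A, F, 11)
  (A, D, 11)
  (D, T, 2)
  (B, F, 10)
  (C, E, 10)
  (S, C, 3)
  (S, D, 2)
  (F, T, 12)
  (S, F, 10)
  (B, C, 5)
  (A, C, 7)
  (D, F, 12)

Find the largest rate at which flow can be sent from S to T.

14

Augment S→D→T: bottleneck 2, flow now 2.
Augment S→F→T: bottleneck 10, flow now 12.
Augment S→C→F→T: bottleneck 2, flow now 14.
No augmenting path remains; maximum flow = 14.
In the residual graph, reachable from S: {S, C, E, F}.
Min-cut edges: S→D (2), F→T (12); capacity 2 + 12 = 14.
This cut is saturated, so no flow can exceed 14.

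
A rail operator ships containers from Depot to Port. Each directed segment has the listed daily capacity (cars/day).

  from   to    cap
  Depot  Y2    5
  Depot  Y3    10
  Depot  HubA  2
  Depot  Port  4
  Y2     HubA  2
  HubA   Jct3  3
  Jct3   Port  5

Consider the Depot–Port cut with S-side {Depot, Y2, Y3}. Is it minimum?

No — its capacity is 8, but the minimum cut has capacity 7.

Given cut capacity: 2 + 4 + 2 = 8.
Augment Depot→Port: bottleneck 4, flow now 4.
Augment Depot→HubA→Jct3→Port: bottleneck 2, flow now 6.
Augment Depot→Y2→HubA→Jct3→Port: bottleneck 1, flow now 7.
No augmenting path remains; maximum flow = 7.
In the residual graph, reachable from Depot: {Depot, Y2, Y3, HubA}.
Min-cut edges: Depot→Port (4), HubA→Jct3 (3); capacity 4 + 3 = 7.
Cut capacity 8 exceeds the max flow 7, so it is not minimum.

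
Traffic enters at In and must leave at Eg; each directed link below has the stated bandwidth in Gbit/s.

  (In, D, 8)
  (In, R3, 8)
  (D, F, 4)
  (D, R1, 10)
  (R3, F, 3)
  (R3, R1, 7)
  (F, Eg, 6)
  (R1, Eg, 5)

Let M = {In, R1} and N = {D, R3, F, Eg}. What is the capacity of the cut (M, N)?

21

Edges leaving {In, R1}: In→D (8), In→R3 (8), R1→Eg (5).
Cut capacity = 8 + 8 + 5 = 21.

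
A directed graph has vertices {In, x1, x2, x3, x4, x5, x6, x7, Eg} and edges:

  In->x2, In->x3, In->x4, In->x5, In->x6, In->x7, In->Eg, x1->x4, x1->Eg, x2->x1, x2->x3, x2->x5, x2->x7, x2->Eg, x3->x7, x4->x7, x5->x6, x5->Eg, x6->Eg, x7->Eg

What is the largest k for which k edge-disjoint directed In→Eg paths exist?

Assign every edge capacity 1; by Menger, the answer equals the max flow.
Path In→Eg (+1); total 1.
Path In→x2→Eg (+1); total 2.
Path In→x5→Eg (+1); total 3.
Path In→x6→Eg (+1); total 4.
Path In→x7→Eg (+1); total 5.
No residual In→Eg path; max flow = 5.
Certifying cut of size 5: {In→Eg, In→x2, In→x5, In→x6, x7→Eg}.

5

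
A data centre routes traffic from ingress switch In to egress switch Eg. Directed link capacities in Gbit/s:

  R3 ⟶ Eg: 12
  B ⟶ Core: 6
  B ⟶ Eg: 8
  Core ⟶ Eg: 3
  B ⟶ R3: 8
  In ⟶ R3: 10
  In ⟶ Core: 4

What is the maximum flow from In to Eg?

13

Augment In→R3→Eg: bottleneck 10, flow now 10.
Augment In→Core→Eg: bottleneck 3, flow now 13.
No augmenting path remains; maximum flow = 13.
In the residual graph, reachable from In: {In, Core}.
Min-cut edges: In→R3 (10), Core→Eg (3); capacity 10 + 3 = 13.
This cut is saturated, so no flow can exceed 13.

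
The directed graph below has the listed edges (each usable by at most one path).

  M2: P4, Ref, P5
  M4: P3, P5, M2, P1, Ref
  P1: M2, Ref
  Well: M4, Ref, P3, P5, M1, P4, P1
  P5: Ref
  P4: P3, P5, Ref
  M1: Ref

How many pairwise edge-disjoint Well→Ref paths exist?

Assign every edge capacity 1; by Menger, the answer equals the max flow.
Path Well→Ref (+1); total 1.
Path Well→M1→Ref (+1); total 2.
Path Well→M4→Ref (+1); total 3.
Path Well→P1→Ref (+1); total 4.
Path Well→P5→Ref (+1); total 5.
Path Well→P4→Ref (+1); total 6.
No residual Well→Ref path; max flow = 6.
Certifying cut of size 6: {Well→M1, Well→M4, Well→P1, Well→P4, Well→P5, Well→Ref}.

6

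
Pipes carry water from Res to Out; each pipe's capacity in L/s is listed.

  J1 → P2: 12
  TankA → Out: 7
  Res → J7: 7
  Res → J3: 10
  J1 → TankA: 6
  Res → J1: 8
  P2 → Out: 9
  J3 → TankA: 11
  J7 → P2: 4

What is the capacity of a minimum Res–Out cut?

Augment Res→J7→P2→Out: bottleneck 4, flow now 4.
Augment Res→J3→TankA→Out: bottleneck 7, flow now 11.
Augment Res→J1→P2→Out: bottleneck 5, flow now 16.
No augmenting path remains; maximum flow = 16.
By max-flow min-cut, the minimum cut capacity equals the max flow.
In the residual graph, reachable from Res: {Res, J7, J3, J1, TankA, P2}.
Min-cut edges: TankA→Out (7), P2→Out (9); capacity 7 + 9 = 16.

16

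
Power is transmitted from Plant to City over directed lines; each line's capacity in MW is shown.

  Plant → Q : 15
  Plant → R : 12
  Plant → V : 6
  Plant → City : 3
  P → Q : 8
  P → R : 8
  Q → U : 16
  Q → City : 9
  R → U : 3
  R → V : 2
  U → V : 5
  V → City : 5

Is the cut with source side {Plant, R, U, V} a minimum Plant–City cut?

No — its capacity is 23, but the minimum cut has capacity 17.

Given cut capacity: 15 + 3 + 5 = 23.
Augment Plant→City: bottleneck 3, flow now 3.
Augment Plant→Q→City: bottleneck 9, flow now 12.
Augment Plant→V→City: bottleneck 5, flow now 17.
No augmenting path remains; maximum flow = 17.
In the residual graph, reachable from Plant: {Plant, Q, R, U, V}.
Min-cut edges: Plant→City (3), Q→City (9), V→City (5); capacity 3 + 9 + 5 = 17.
Cut capacity 23 exceeds the max flow 17, so it is not minimum.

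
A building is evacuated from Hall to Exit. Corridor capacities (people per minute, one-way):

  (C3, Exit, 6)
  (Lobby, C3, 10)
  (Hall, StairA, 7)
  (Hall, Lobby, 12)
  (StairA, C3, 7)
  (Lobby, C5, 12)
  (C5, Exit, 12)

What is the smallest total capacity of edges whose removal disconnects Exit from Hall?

Augment Hall→Lobby→C3→Exit: bottleneck 6, flow now 6.
Augment Hall→Lobby→C5→Exit: bottleneck 6, flow now 12.
Augment Hall→StairA→C3→Lobby→C5→Exit: bottleneck 6, flow now 18. (uses reverse residual edge)
No augmenting path remains; maximum flow = 18.
By max-flow min-cut, the minimum cut capacity equals the max flow.
In the residual graph, reachable from Hall: {Hall, StairA, C3}.
Min-cut edges: Hall→Lobby (12), C3→Exit (6); capacity 12 + 6 = 18.

18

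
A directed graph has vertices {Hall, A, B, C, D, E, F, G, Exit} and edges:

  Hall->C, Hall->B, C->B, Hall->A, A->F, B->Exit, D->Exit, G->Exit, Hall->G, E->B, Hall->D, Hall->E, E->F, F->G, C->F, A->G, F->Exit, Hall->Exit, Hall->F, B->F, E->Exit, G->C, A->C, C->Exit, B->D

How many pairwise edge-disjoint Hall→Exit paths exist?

Assign every edge capacity 1; by Menger, the answer equals the max flow.
Path Hall→Exit (+1); total 1.
Path Hall→B→Exit (+1); total 2.
Path Hall→C→Exit (+1); total 3.
Path Hall→D→Exit (+1); total 4.
Path Hall→E→Exit (+1); total 5.
Path Hall→F→Exit (+1); total 6.
Path Hall→G→Exit (+1); total 7.
No residual Hall→Exit path; max flow = 7.
Certifying cut of size 7: {B→Exit, C→Exit, D→Exit, F→Exit, G→Exit, Hall→E, Hall→Exit}.

7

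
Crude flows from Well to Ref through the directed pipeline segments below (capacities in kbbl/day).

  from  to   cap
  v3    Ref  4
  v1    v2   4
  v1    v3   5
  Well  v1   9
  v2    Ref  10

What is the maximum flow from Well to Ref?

Augment Well→v1→v2→Ref: bottleneck 4, flow now 4.
Augment Well→v1→v3→Ref: bottleneck 4, flow now 8.
No augmenting path remains; maximum flow = 8.
In the residual graph, reachable from Well: {Well, v1, v3}.
Min-cut edges: v1→v2 (4), v3→Ref (4); capacity 4 + 4 = 8.
This cut is saturated, so no flow can exceed 8.

8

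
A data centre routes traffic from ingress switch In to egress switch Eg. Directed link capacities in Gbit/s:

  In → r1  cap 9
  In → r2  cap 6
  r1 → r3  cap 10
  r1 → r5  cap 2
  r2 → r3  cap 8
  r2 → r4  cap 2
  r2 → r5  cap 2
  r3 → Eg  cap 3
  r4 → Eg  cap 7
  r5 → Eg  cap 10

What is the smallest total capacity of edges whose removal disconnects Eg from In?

9

Augment In→r1→r3→Eg: bottleneck 3, flow now 3.
Augment In→r1→r5→Eg: bottleneck 2, flow now 5.
Augment In→r2→r4→Eg: bottleneck 2, flow now 7.
Augment In→r2→r5→Eg: bottleneck 2, flow now 9.
No augmenting path remains; maximum flow = 9.
By max-flow min-cut, the minimum cut capacity equals the max flow.
In the residual graph, reachable from In: {In, r1, r2, r3}.
Min-cut edges: r1→r5 (2), r2→r4 (2), r2→r5 (2), r3→Eg (3); capacity 2 + 2 + 2 + 3 = 9.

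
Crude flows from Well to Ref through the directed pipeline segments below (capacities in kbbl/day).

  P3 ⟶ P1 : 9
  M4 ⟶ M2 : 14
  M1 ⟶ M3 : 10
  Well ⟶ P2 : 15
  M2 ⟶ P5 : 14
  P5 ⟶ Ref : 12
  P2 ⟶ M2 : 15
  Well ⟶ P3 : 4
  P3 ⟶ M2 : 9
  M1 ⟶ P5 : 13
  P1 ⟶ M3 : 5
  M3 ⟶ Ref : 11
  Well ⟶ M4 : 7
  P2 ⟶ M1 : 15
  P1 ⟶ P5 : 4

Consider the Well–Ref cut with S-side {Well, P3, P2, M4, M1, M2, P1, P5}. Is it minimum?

No — its capacity is 27, but the minimum cut has capacity 23.

Given cut capacity: 10 + 5 + 12 = 27.
Augment Well→P3→M2→P5→Ref: bottleneck 4, flow now 4.
Augment Well→P2→M1→M3→Ref: bottleneck 10, flow now 14.
Augment Well→P2→M1→P5→Ref: bottleneck 5, flow now 19.
Augment Well→M4→M2→P5→Ref: bottleneck 3, flow now 22.
Augment Well→M4→M2→P3→P1→M3→Ref: bottleneck 1, flow now 23. (uses reverse residual edge)
No augmenting path remains; maximum flow = 23.
In the residual graph, reachable from Well: {Well, P3, P2, M4, M1, M2, P1, M3, P5}.
Min-cut edges: M3→Ref (11), P5→Ref (12); capacity 11 + 12 = 23.
Cut capacity 27 exceeds the max flow 23, so it is not minimum.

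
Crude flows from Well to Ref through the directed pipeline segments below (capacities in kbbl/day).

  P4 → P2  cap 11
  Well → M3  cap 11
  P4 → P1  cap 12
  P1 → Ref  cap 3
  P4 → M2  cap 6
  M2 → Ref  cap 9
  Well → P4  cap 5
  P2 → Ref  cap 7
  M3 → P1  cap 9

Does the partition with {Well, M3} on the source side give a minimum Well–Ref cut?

No — its capacity is 14, but the minimum cut has capacity 8.

Given cut capacity: 5 + 9 = 14.
Augment Well→M3→P1→Ref: bottleneck 3, flow now 3.
Augment Well→P4→P2→Ref: bottleneck 5, flow now 8.
No augmenting path remains; maximum flow = 8.
In the residual graph, reachable from Well: {Well, M3, P1}.
Min-cut edges: Well→P4 (5), P1→Ref (3); capacity 5 + 3 = 8.
Cut capacity 14 exceeds the max flow 8, so it is not minimum.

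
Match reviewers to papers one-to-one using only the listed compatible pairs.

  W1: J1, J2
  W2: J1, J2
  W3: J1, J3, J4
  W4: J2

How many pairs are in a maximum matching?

3

Unit-capacity flow: source→left, listed edges, right→sink; max matching = max flow.
Augmenting path W1→J1 (+1); matched 1.
Augmenting path W2→J2 (+1); matched 2.
Augmenting path W3→J3 (+1); matched 3.
No augmenting path remains; maximum matching = 3.
König certificate: {W3, J1, J2} is a vertex cover of size 3 (every listed pair touches it), so no matching can be larger.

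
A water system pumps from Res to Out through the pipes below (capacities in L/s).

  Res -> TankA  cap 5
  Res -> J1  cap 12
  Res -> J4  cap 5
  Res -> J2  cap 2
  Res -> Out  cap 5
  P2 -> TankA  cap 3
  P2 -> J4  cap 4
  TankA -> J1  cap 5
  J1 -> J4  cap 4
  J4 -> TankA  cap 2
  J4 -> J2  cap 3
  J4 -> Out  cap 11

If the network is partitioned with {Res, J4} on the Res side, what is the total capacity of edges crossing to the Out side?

40

Edges leaving {Res, J4}: Res→TankA (5), Res→J1 (12), Res→J2 (2), Res→Out (5), J4→TankA (2), J4→J2 (3), J4→Out (11).
Cut capacity = 5 + 12 + 2 + 5 + 2 + 3 + 11 = 40.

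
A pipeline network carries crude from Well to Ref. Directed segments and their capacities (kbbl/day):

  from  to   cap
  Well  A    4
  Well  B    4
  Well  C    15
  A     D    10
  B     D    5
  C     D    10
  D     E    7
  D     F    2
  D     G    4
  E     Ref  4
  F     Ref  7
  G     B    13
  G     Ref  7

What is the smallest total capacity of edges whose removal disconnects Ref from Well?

10

Augment Well→A→D→E→Ref: bottleneck 4, flow now 4.
Augment Well→B→D→F→Ref: bottleneck 2, flow now 6.
Augment Well→B→D→G→Ref: bottleneck 2, flow now 8.
Augment Well→C→D→G→Ref: bottleneck 2, flow now 10.
No augmenting path remains; maximum flow = 10.
By max-flow min-cut, the minimum cut capacity equals the max flow.
In the residual graph, reachable from Well: {Well, A, B, C, D, E}.
Min-cut edges: D→F (2), D→G (4), E→Ref (4); capacity 2 + 4 + 4 = 10.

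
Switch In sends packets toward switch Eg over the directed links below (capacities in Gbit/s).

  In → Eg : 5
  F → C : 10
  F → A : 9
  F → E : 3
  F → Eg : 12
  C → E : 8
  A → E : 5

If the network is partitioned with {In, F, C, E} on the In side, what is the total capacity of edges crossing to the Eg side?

26

Edges leaving {In, F, C, E}: In→Eg (5), F→A (9), F→Eg (12).
Cut capacity = 5 + 9 + 12 = 26.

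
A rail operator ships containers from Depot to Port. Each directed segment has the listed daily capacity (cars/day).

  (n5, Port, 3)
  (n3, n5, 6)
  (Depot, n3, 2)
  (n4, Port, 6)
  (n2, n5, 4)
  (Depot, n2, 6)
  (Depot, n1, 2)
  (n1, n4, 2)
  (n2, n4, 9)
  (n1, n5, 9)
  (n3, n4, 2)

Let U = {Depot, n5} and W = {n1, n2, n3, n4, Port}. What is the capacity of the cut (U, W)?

Edges leaving {Depot, n5}: Depot→n1 (2), Depot→n2 (6), Depot→n3 (2), n5→Port (3).
Cut capacity = 2 + 6 + 2 + 3 = 13.

13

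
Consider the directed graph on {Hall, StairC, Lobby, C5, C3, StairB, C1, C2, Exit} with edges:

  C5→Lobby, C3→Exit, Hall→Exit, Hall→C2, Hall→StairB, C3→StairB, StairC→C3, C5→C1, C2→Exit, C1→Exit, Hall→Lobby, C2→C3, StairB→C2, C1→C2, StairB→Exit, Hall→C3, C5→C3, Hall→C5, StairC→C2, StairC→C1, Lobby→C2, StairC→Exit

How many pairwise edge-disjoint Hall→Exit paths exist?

5

Assign every edge capacity 1; by Menger, the answer equals the max flow.
Path Hall→Exit (+1); total 1.
Path Hall→C3→Exit (+1); total 2.
Path Hall→StairB→Exit (+1); total 3.
Path Hall→C2→Exit (+1); total 4.
Path Hall→C5→C1→Exit (+1); total 5.
No residual Hall→Exit path; max flow = 5.
Certifying cut of size 5: {C2→Exit, C3→Exit, Hall→C5, Hall→Exit, StairB→Exit}.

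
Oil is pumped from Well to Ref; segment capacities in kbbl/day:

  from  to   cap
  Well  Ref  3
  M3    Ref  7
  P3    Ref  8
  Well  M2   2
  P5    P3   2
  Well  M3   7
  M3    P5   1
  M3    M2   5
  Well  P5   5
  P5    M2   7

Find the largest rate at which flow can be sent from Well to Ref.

Augment Well→Ref: bottleneck 3, flow now 3.
Augment Well→M3→Ref: bottleneck 7, flow now 10.
Augment Well→P5→P3→Ref: bottleneck 2, flow now 12.
No augmenting path remains; maximum flow = 12.
In the residual graph, reachable from Well: {Well, P5, M2}.
Min-cut edges: Well→M3 (7), Well→Ref (3), P5→P3 (2); capacity 7 + 3 + 2 = 12.
This cut is saturated, so no flow can exceed 12.

12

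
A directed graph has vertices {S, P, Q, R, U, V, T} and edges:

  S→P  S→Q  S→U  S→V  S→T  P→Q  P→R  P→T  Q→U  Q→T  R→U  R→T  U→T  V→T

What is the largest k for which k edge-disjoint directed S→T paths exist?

Assign every edge capacity 1; by Menger, the answer equals the max flow.
Path S→T (+1); total 1.
Path S→P→T (+1); total 2.
Path S→Q→T (+1); total 3.
Path S→U→T (+1); total 4.
Path S→V→T (+1); total 5.
No residual S→T path; max flow = 5.
Certifying cut of size 5: {S→P, S→Q, S→T, S→U, S→V}.

5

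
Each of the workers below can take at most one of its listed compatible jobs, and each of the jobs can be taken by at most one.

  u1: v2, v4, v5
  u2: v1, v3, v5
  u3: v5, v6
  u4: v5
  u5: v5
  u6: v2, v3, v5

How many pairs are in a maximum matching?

Unit-capacity flow: source→left, listed edges, right→sink; max matching = max flow.
Augmenting path u1→v2 (+1); matched 1.
Augmenting path u2→v1 (+1); matched 2.
Augmenting path u3→v5 (+1); matched 3.
Augmenting path u6→v3 (+1); matched 4.
Augmenting path u4→v5→u3→v6 (+1); matched 5.
No augmenting path remains; maximum matching = 5.
König certificate: {u1, u2, u3, u6, v5} is a vertex cover of size 5 (every listed pair touches it), so no matching can be larger.

5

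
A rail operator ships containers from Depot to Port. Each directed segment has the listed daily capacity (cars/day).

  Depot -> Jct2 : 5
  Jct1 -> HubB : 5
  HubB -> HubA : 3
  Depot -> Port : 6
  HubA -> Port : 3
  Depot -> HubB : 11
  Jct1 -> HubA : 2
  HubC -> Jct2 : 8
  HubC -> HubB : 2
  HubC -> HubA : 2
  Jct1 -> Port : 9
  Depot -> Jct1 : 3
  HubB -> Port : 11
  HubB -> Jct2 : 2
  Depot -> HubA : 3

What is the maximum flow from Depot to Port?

23

Augment Depot→Port: bottleneck 6, flow now 6.
Augment Depot→Jct1→Port: bottleneck 3, flow now 9.
Augment Depot→HubB→Port: bottleneck 11, flow now 20.
Augment Depot→HubA→Port: bottleneck 3, flow now 23.
No augmenting path remains; maximum flow = 23.
In the residual graph, reachable from Depot: {Depot, Jct2}.
Min-cut edges: Depot→Jct1 (3), Depot→HubB (11), Depot→HubA (3), Depot→Port (6); capacity 3 + 11 + 3 + 6 = 23.
This cut is saturated, so no flow can exceed 23.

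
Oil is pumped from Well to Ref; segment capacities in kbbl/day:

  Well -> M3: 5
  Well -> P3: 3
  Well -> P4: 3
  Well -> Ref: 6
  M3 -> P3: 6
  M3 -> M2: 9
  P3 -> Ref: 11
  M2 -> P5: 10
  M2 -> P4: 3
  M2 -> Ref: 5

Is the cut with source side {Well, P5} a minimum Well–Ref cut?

Given cut capacity: 5 + 3 + 3 + 6 = 17.
Augment Well→Ref: bottleneck 6, flow now 6.
Augment Well→P3→Ref: bottleneck 3, flow now 9.
Augment Well→M3→P3→Ref: bottleneck 5, flow now 14.
No augmenting path remains; maximum flow = 14.
In the residual graph, reachable from Well: {Well, P4}.
Min-cut edges: Well→M3 (5), Well→P3 (3), Well→Ref (6); capacity 5 + 3 + 6 = 14.
Cut capacity 17 exceeds the max flow 14, so it is not minimum.

No — its capacity is 17, but the minimum cut has capacity 14.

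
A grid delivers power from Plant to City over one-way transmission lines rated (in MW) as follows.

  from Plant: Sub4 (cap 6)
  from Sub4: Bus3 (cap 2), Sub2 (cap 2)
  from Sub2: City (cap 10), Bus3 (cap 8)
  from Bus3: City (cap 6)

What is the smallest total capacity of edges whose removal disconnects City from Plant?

4

Augment Plant→Sub4→Sub2→City: bottleneck 2, flow now 2.
Augment Plant→Sub4→Bus3→City: bottleneck 2, flow now 4.
No augmenting path remains; maximum flow = 4.
By max-flow min-cut, the minimum cut capacity equals the max flow.
In the residual graph, reachable from Plant: {Plant, Sub4}.
Min-cut edges: Sub4→Sub2 (2), Sub4→Bus3 (2); capacity 2 + 2 = 4.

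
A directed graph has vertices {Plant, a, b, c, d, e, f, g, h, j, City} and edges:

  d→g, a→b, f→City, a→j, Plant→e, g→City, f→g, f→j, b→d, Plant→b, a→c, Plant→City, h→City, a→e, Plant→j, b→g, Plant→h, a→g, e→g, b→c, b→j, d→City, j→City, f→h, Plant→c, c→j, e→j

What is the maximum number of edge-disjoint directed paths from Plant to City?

5

Assign every edge capacity 1; by Menger, the answer equals the max flow.
Path Plant→City (+1); total 1.
Path Plant→h→City (+1); total 2.
Path Plant→j→City (+1); total 3.
Path Plant→b→d→City (+1); total 4.
Path Plant→e→g→City (+1); total 5.
No residual Plant→City path; max flow = 5.
Certifying cut of size 5: {Plant→City, Plant→b, Plant→e, Plant→h, j→City}.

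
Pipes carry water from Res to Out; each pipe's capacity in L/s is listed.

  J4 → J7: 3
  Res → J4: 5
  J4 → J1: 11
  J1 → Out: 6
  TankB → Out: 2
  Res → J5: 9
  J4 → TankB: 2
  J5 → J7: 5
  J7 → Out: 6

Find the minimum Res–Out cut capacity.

10

Augment Res→J5→J7→Out: bottleneck 5, flow now 5.
Augment Res→J4→J7→Out: bottleneck 1, flow now 6.
Augment Res→J4→J1→Out: bottleneck 4, flow now 10.
No augmenting path remains; maximum flow = 10.
By max-flow min-cut, the minimum cut capacity equals the max flow.
In the residual graph, reachable from Res: {Res, J5}.
Min-cut edges: Res→J4 (5), J5→J7 (5); capacity 5 + 5 = 10.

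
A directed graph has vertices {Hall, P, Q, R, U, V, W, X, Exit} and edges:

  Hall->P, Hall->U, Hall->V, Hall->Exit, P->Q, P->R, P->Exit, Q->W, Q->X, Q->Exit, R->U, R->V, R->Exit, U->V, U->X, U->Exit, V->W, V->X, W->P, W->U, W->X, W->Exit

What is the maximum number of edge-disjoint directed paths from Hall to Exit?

Assign every edge capacity 1; by Menger, the answer equals the max flow.
Path Hall→Exit (+1); total 1.
Path Hall→P→Exit (+1); total 2.
Path Hall→U→Exit (+1); total 3.
Path Hall→V→W→Exit (+1); total 4.
No residual Hall→Exit path; max flow = 4.
Certifying cut of size 4: {Hall→Exit, Hall→P, Hall→U, Hall→V}.

4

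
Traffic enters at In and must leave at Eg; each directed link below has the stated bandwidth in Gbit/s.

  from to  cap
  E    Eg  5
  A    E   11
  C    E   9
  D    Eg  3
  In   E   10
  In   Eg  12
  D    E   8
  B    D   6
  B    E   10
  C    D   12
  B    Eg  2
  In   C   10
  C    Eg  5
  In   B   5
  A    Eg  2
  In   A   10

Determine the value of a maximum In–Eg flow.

Augment In→Eg: bottleneck 12, flow now 12.
Augment In→A→Eg: bottleneck 2, flow now 14.
Augment In→B→Eg: bottleneck 2, flow now 16.
Augment In→C→Eg: bottleneck 5, flow now 21.
Augment In→E→Eg: bottleneck 5, flow now 26.
Augment In→B→D→Eg: bottleneck 3, flow now 29.
No augmenting path remains; maximum flow = 29.
In the residual graph, reachable from In: {In, A, B, C, D, E}.
Min-cut edges: In→Eg (12), A→Eg (2), B→Eg (2), C→Eg (5), D→Eg (3), E→Eg (5); capacity 12 + 2 + 2 + 5 + 3 + 5 = 29.
This cut is saturated, so no flow can exceed 29.

29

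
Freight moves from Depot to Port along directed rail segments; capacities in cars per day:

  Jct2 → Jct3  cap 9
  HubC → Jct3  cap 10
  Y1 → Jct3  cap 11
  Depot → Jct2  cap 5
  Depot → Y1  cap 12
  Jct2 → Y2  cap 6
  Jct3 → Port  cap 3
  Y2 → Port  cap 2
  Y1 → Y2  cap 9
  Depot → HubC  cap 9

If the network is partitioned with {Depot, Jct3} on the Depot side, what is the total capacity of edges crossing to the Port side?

Edges leaving {Depot, Jct3}: Depot→HubC (9), Depot→Y1 (12), Depot→Jct2 (5), Jct3→Port (3).
Cut capacity = 9 + 12 + 5 + 3 = 29.

29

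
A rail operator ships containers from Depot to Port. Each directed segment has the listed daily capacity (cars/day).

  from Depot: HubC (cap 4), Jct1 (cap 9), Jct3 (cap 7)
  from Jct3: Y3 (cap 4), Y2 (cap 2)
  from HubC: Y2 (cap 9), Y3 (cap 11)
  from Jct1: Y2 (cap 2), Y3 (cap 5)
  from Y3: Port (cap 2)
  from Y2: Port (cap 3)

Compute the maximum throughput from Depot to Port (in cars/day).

Augment Depot→Jct3→Y3→Port: bottleneck 2, flow now 2.
Augment Depot→Jct3→Y2→Port: bottleneck 2, flow now 4.
Augment Depot→HubC→Y2→Port: bottleneck 1, flow now 5.
No augmenting path remains; maximum flow = 5.
In the residual graph, reachable from Depot: {Depot, Jct3, HubC, Jct1, Y3, Y2}.
Min-cut edges: Y3→Port (2), Y2→Port (3); capacity 2 + 3 = 5.
This cut is saturated, so no flow can exceed 5.

5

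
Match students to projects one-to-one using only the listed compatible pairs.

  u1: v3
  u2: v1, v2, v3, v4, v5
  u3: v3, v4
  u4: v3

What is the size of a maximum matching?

3

Unit-capacity flow: source→left, listed edges, right→sink; max matching = max flow.
Augmenting path u1→v3 (+1); matched 1.
Augmenting path u2→v1 (+1); matched 2.
Augmenting path u3→v4 (+1); matched 3.
No augmenting path remains; maximum matching = 3.
König certificate: {u2, u3, v3} is a vertex cover of size 3 (every listed pair touches it), so no matching can be larger.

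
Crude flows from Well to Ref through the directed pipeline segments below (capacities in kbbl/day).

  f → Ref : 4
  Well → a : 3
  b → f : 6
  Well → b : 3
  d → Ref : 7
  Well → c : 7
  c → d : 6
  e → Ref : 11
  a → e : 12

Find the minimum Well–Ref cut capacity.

12

Augment Well→a→e→Ref: bottleneck 3, flow now 3.
Augment Well→b→f→Ref: bottleneck 3, flow now 6.
Augment Well→c→d→Ref: bottleneck 6, flow now 12.
No augmenting path remains; maximum flow = 12.
By max-flow min-cut, the minimum cut capacity equals the max flow.
In the residual graph, reachable from Well: {Well, c}.
Min-cut edges: Well→a (3), Well→b (3), c→d (6); capacity 3 + 3 + 6 = 12.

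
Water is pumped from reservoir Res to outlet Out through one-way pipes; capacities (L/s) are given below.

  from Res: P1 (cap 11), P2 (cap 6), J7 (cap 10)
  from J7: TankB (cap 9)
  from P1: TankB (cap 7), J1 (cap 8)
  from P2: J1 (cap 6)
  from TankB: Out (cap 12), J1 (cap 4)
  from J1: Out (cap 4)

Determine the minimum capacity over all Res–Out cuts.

16

Augment Res→J7→TankB→Out: bottleneck 9, flow now 9.
Augment Res→P1→TankB→Out: bottleneck 3, flow now 12.
Augment Res→P1→J1→Out: bottleneck 4, flow now 16.
No augmenting path remains; maximum flow = 16.
By max-flow min-cut, the minimum cut capacity equals the max flow.
In the residual graph, reachable from Res: {Res, J7, P1, P2, TankB, J1}.
Min-cut edges: TankB→Out (12), J1→Out (4); capacity 12 + 4 = 16.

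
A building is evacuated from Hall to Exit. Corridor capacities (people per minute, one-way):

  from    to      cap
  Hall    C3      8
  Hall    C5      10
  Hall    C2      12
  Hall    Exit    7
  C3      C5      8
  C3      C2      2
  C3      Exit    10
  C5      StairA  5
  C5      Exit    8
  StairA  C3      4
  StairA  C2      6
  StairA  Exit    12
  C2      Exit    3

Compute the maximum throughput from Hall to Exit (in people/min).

28

Augment Hall→Exit: bottleneck 7, flow now 7.
Augment Hall→C3→Exit: bottleneck 8, flow now 15.
Augment Hall→C5→Exit: bottleneck 8, flow now 23.
Augment Hall→C2→Exit: bottleneck 3, flow now 26.
Augment Hall→C5→StairA→Exit: bottleneck 2, flow now 28.
No augmenting path remains; maximum flow = 28.
In the residual graph, reachable from Hall: {Hall, C2}.
Min-cut edges: Hall→C3 (8), Hall→C5 (10), Hall→Exit (7), C2→Exit (3); capacity 8 + 10 + 7 + 3 = 28.
This cut is saturated, so no flow can exceed 28.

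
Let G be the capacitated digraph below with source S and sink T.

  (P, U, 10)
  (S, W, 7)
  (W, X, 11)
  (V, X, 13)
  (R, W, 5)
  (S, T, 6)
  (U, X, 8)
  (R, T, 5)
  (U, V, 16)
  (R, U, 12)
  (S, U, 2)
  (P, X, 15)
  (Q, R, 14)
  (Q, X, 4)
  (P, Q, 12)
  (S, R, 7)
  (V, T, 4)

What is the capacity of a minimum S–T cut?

Augment S→T: bottleneck 6, flow now 6.
Augment S→R→T: bottleneck 5, flow now 11.
Augment S→U→V→T: bottleneck 2, flow now 13.
Augment S→R→U→V→T: bottleneck 2, flow now 15.
No augmenting path remains; maximum flow = 15.
By max-flow min-cut, the minimum cut capacity equals the max flow.
In the residual graph, reachable from S: {S, W, X}.
Min-cut edges: S→R (7), S→U (2), S→T (6); capacity 7 + 2 + 6 = 15.

15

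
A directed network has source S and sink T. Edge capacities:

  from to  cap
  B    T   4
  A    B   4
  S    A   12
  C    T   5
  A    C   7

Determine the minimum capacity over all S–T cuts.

9

Augment S→A→B→T: bottleneck 4, flow now 4.
Augment S→A→C→T: bottleneck 5, flow now 9.
No augmenting path remains; maximum flow = 9.
By max-flow min-cut, the minimum cut capacity equals the max flow.
In the residual graph, reachable from S: {S, A, C}.
Min-cut edges: A→B (4), C→T (5); capacity 4 + 5 = 9.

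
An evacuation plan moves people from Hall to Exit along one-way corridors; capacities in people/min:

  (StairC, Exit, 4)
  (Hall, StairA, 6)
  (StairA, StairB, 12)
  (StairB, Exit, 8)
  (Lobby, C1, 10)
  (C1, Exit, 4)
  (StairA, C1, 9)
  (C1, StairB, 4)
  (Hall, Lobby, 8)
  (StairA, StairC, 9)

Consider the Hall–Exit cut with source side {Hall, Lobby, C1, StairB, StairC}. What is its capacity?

22

Edges leaving {Hall, Lobby, C1, StairB, StairC}: Hall→StairA (6), C1→Exit (4), StairB→Exit (8), StairC→Exit (4).
Cut capacity = 6 + 4 + 8 + 4 = 22.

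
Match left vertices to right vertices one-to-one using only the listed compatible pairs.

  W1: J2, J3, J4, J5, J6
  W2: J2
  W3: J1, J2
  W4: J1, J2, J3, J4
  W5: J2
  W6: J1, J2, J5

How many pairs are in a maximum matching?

5

Unit-capacity flow: source→left, listed edges, right→sink; max matching = max flow.
Augmenting path W1→J2 (+1); matched 1.
Augmenting path W3→J1 (+1); matched 2.
Augmenting path W4→J3 (+1); matched 3.
Augmenting path W6→J5 (+1); matched 4.
Augmenting path W2→J2→W1→J4 (+1); matched 5.
No augmenting path remains; maximum matching = 5.
König certificate: {W1, W3, W4, W6, J2} is a vertex cover of size 5 (every listed pair touches it), so no matching can be larger.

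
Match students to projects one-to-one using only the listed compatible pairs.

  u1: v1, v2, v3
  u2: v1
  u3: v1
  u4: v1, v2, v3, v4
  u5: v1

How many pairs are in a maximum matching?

3

Unit-capacity flow: source→left, listed edges, right→sink; max matching = max flow.
Augmenting path u1→v1 (+1); matched 1.
Augmenting path u4→v2 (+1); matched 2.
Augmenting path u2→v1→u1→v3 (+1); matched 3.
No augmenting path remains; maximum matching = 3.
König certificate: {u1, u4, v1} is a vertex cover of size 3 (every listed pair touches it), so no matching can be larger.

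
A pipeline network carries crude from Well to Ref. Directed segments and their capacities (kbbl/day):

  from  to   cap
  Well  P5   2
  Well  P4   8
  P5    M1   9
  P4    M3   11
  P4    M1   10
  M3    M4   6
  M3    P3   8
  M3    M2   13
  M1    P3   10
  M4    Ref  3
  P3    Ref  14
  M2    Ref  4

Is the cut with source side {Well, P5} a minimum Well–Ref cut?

Given cut capacity: 8 + 9 = 17.
Augment Well→P5→M1→P3→Ref: bottleneck 2, flow now 2.
Augment Well→P4→M3→M4→Ref: bottleneck 3, flow now 5.
Augment Well→P4→M3→P3→Ref: bottleneck 5, flow now 10.
No augmenting path remains; maximum flow = 10.
In the residual graph, reachable from Well: {Well}.
Min-cut edges: Well→P5 (2), Well→P4 (8); capacity 2 + 8 = 10.
Cut capacity 17 exceeds the max flow 10, so it is not minimum.

No — its capacity is 17, but the minimum cut has capacity 10.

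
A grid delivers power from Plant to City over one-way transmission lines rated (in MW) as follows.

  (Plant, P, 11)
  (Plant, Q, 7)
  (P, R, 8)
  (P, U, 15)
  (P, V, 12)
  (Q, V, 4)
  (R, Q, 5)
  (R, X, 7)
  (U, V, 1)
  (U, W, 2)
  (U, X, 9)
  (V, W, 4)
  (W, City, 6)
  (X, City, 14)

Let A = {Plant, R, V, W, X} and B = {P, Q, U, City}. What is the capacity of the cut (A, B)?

43

Edges leaving {Plant, R, V, W, X}: Plant→P (11), Plant→Q (7), R→Q (5), W→City (6), X→City (14).
Cut capacity = 11 + 7 + 5 + 6 + 14 = 43.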